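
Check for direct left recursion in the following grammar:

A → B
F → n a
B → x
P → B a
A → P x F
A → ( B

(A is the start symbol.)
No direct left recursion

A → B: starts with B
F → n a: starts with n
B → x: starts with x
P → B a: starts with B
A → P x F: starts with P
A → ( B: starts with '('

No direct left recursion found.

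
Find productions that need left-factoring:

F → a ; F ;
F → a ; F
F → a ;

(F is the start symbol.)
Yes, F has productions with common prefix 'a ;'

Left-factoring is needed when two productions for the same non-terminal
share a common prefix on the right-hand side.

Productions for F:
  F → a ; F ;
  F → a ; F
  F → a ;

Found common prefix 'a ;' in productions for F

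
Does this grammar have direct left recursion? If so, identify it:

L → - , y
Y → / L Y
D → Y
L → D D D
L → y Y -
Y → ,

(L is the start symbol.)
No direct left recursion

L → - , y: starts with '-'
Y → / L Y: starts with '/'
D → Y: starts with Y
L → D D D: starts with D
L → y Y -: starts with y
Y → ,: starts with ','

No direct left recursion found.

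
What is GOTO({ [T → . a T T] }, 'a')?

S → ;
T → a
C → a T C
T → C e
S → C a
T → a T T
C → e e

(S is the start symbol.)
{ [C → . a T C], [C → . e e], [T → . C e], [T → . a T T], [T → . a], [T → a . T T] }

GOTO(I, 'a') = CLOSURE({ [A → αX.β] : [A → α.Xβ] ∈ I, X = 'a' })

Items with dot before 'a', with the dot advanced:
  [T → . a T T] → [T → a . T T]
Closure of the advanced items:
  [T → a . T T] has the dot before T: add [T → . a], [T → . C e], [T → . a T T]
  [T → . C e] has the dot before C: add [C → . a T C], [C → . e e]

GOTO = { [C → . a T C], [C → . e e], [T → . C e], [T → . a T T], [T → . a], [T → a . T T] }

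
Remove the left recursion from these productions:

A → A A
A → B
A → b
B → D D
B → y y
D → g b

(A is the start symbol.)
A → B A'
A → b A'
A' → A A'
A' → ε
B → D D
B → y y
D → g b

A is directly left-recursive. The standard transformation for
  A → A α₁ | ... | A α_m | β₁ | ... | β_n
is
  A  → β₁ A' | ... | β_n A'
  A' → α₁ A' | ... | α_m A' | ε

A → B becomes A → B A'
A → b becomes A → b A'
A → A A becomes A' → A A'
Add A' → ε

Productions for other non-terminals are unchanged:
  B → D D
  B → y y
  D → g b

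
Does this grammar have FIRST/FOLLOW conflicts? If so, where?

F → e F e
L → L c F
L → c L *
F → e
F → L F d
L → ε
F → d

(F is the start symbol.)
A FIRST/FOLLOW conflict occurs when a non-terminal N has a nullable alternative N → β (β ⇒* ε) and another alternative N → α with FIRST(α) ∩ FOLLOW(N) ≠ ∅: on such a lookahead the parser cannot decide between expanding α and letting N vanish via β.

Nullable non-terminals: L.
FIRST sets used below: FIRST(L) = { 'c', ε }

L: nullable alternative(s) L → ε; FOLLOW(L) = { '*', 'c', 'd', 'e' }
  L → L c F: FIRST \ {ε} = { 'c' } — overlaps FOLLOW(L) on { 'c' }: CONFLICT
  L → c L *: FIRST \ {ε} = { 'c' } — overlaps FOLLOW(L) on { 'c' }: CONFLICT
  L → ε: FIRST \ {ε} = { } — this is the only nullable alternative, skip

F has no nullable alternative, so no FIRST/FOLLOW check is needed there.

So the grammar has 2 FIRST/FOLLOW conflicts (marked CONFLICT above).

Answer: Yes. L → L c F with FOLLOW(L) on { 'c' }; L → c L '*' with FOLLOW(L) on { 'c' }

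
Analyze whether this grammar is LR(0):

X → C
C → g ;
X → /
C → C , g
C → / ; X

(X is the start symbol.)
A grammar is LR(0) if no state in the canonical LR(0) collection has:
  - both a shift item (dot before a terminal) and a complete item (shift-reduce conflict), or
  - two or more complete items (reduce-reduce conflict; the accept item [X' → X .] counts as a complete item here).

Augment with X' → X and build the canonical LR(0) collection (I0 = CLOSURE({[X' → . X]}), then GOTO on every symbol after a dot until no new states appear). It has 10 states:
  I0: { [C → . / ; X], [C → . C , g], [C → . g ;], [X → . /], [X → . C], [X' → . X] }  — shift
  I1: { [C → / . ; X], [X → / .] }  — shift, reduce
  I2: { [C → C . , g], [X → C .] }  — shift, reduce
  I3: { [X' → X .] }  — accept
  I4: { [C → g . ;] }  — shift
  I5: { [C → g ; .] }  — reduce
  I6: { [C → C , . g] }  — shift
  I7: { [C → C , g .] }  — reduce
  I8: { [C → . / ; X], [C → . C , g], [C → . g ;], [C → / ; . X], [X → . /], [X → . C] }  — shift
  I9: { [C → / ; X .] }  — reduce

Conflict in state I1:
  Shift-reduce conflict between [X → / .] and [C → / . ; X]
So the grammar is NOT LR(0).

Answer: No. Shift-reduce conflict between [X → / .] and [C → / . ; X]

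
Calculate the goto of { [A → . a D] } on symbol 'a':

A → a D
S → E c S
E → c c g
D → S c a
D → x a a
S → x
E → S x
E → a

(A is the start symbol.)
{ [A → a . D], [D → . S c a], [D → . x a a], [E → . S x], [E → . a], [E → . c c g], [S → . E c S], [S → . x] }

GOTO(I, 'a') = CLOSURE({ [A → αX.β] : [A → α.Xβ] ∈ I, X = 'a' })

Items with dot before 'a', with the dot advanced:
  [A → . a D] → [A → a . D]
Closure of the advanced items:
  [A → a . D] has the dot before D: add [D → . S c a], [D → . x a a]
  [D → . S c a] has the dot before S: add [S → . E c S], [S → . x]
  [S → . E c S] has the dot before E: add [E → . c c g], [E → . S x], [E → . a]

GOTO = { [A → a . D], [D → . S c a], [D → . x a a], [E → . S x], [E → . a], [E → . c c g], [S → . E c S], [S → . x] }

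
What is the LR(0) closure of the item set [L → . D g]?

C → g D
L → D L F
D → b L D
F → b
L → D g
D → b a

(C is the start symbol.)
To compute CLOSURE, for each item [A → α.Bβ] where B is a non-terminal, add [B → .γ] for all productions B → γ; repeat for the newly added items until nothing changes.

Start with: [L → . D g]
  [L → . D g] has the dot before D: add [D → . b L D], [D → . b a]
No further items can be added.

CLOSURE = { [D → . b L D], [D → . b a], [L → . D g] }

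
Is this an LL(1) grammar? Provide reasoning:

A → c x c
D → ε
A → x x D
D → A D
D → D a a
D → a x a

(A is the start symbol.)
A grammar is LL(1) if for each non-terminal N with multiple productions, the predict sets of those productions are pairwise disjoint, where PREDICT(N → α) = (FIRST(α) \ {ε}) ∪ (FOLLOW(N) if α ⇒* ε).

Relevant sets:
  FIRST(A) = { 'c', 'x' }
  FIRST(D) = { 'a', 'c', 'x', ε }
  FOLLOW(D) = { $, 'a', 'c', 'x' }

For A:
  PREDICT(A → c x c) = { 'c' }
  PREDICT(A → x x D) = { 'x' }
For D:
  PREDICT(D → ε) = { $, 'a', 'c', 'x' }
  PREDICT(D → A D) = { 'c', 'x' }
  PREDICT(D → D a a) = { 'a', 'c', 'x' }
  PREDICT(D → a x a) = { 'a' }

Conflict found: Predict set conflict for D: { 'c', 'x' }
The grammar is NOT LL(1).

Answer: No. Predict set conflict for D: { 'c', 'x' }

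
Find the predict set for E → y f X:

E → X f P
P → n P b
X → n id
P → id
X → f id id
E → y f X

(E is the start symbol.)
{ 'y' }

PREDICT(E → y f X) = (FIRST(RHS) \ {ε}) ∪ (FOLLOW(E) if ε ∈ FIRST(RHS), i.e. RHS ⇒* ε)
FIRST(y f X) = { 'y' }
ε ∉ FIRST(y f X), so FOLLOW(E) is not added.
PREDICT(E → y f X) = { 'y' }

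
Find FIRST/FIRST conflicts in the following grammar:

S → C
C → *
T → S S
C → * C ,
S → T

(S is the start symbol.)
A FIRST/FIRST conflict occurs when two productions N → α and N → β for the same non-terminal have FIRST(α) ∩ FIRST(β) ≠ ∅ (with ε ∈ FIRST of a nullable right-hand side, so two nullable alternatives also conflict).

FIRST sets of the non-terminals at (or reachable through a nullable prefix from) the front of some alternative:
  FIRST(C) = { '*' }
  FIRST(T) = { '*' }

Productions for S:
  S → C: FIRST = { '*' }
  S → T: FIRST = { '*' }
Productions for C:
  C → *: FIRST = { '*' }
  C → * C ,: FIRST = { '*' }
T has only one production, so no FIRST/FIRST conflict is possible there.

Conflict for S: S → C and S → T
  Overlap: { '*' }
Conflict for C: C → * and C → * C ,
  Overlap: { '*' }

Answer: Yes. S → C / S → T on { '*' }; C → '*' / C → '*' C ',' on { '*' }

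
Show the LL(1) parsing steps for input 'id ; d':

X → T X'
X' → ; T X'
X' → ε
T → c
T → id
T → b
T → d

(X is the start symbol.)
LL(1) parsing maintains a stack (initially the start symbol over $) and the input. At each step: if the stack top is a terminal, match it against the current input token; if it is a non-terminal N, replace it with the RHS of M[N, lookahead] (the unique production whose predict set contains the lookahead).

Stack is shown with the top on the left.

Stack     Input     Action
--------------------------
X $       id ; d $  output X → T X'
T X' $    id ; d $  output T → id
id X' $   id ; d $  match 'id'
X' $      ; d $     output X' → ; T X'
; T X' $  ; d $     match ';'
T X' $    d $       output T → d
d X' $    d $       match 'd'
X' $      $         output X' → ε
$         $         accept

The string is accepted.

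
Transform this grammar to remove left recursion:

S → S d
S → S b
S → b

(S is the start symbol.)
S is directly left-recursive. The standard transformation for
  A → A α₁ | ... | A α_m | β₁ | ... | β_n
is
  A  → β₁ A' | ... | β_n A'
  A' → α₁ A' | ... | α_m A' | ε

S → b becomes S → b S'
S → S d becomes S' → d S'
S → S b becomes S' → b S'
Add S' → ε

Resulting grammar:
S → b S'
S' → d S'
S' → b S'
S' → ε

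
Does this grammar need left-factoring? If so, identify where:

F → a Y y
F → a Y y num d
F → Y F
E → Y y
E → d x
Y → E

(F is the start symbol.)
Left-factoring is needed when two productions for the same non-terminal
share a common prefix on the right-hand side.

Productions for F:
  F → a Y y
  F → a Y y num d
  F → Y F
Productions for E:
  E → Y y
  E → d x

Found common prefix 'a Y y' in productions for F

Answer: Yes, F has productions with common prefix 'a Y y'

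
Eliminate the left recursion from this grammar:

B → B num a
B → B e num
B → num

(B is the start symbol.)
B is directly left-recursive. The standard transformation for
  A → A α₁ | ... | A α_m | β₁ | ... | β_n
is
  A  → β₁ A' | ... | β_n A'
  A' → α₁ A' | ... | α_m A' | ε

B → num becomes B → num B'
B → B num a becomes B' → num a B'
B → B e num becomes B' → e num B'
Add B' → ε

Resulting grammar:
B → num B'
B' → num a B'
B' → e num B'
B' → ε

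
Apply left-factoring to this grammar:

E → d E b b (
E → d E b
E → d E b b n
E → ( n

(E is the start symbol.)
E → d E b E'
E' → b E''
E'' → (
E'' → n
E' → ε
E → ( n

Left-factoring transforms A → αβ₁ | αβ₂ into A → αA' and A' → β₁ | β₂
(α is the longest common prefix among the alternatives). Repeat until
no nonterminal has two alternatives with a common prefix.

Round 1: E has alternatives sharing prefix 'd E b'. Introduce E': E → d E b E'
  Add: E' → b (
  Add: E' → ε
  Add: E' → b n

Round 2: E' has alternatives sharing prefix 'b'. Introduce E'': E' → b E''
  Add: E'' → (
  Add: E'' → n

No remaining common prefixes — done.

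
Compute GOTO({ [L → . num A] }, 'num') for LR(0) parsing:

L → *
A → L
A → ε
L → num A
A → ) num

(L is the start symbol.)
{ [A → . ) num], [A → . L], [A → .], [L → . *], [L → . num A], [L → num . A] }

GOTO(I, 'num') = CLOSURE({ [A → αX.β] : [A → α.Xβ] ∈ I, X = 'num' })

Items with dot before 'num', with the dot advanced:
  [L → . num A] → [L → num . A]
Closure of the advanced items:
  [L → num . A] has the dot before A: add [A → . L], [A → .], [A → . ) num]
  [A → . L] has the dot before L: add [L → . *], [L → . num A]

GOTO = { [A → . ) num], [A → . L], [A → .], [L → . *], [L → . num A], [L → num . A] }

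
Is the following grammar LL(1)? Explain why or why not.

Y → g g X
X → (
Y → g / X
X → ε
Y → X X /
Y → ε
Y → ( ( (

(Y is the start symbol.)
A grammar is LL(1) if for each non-terminal N with multiple productions, the predict sets of those productions are pairwise disjoint, where PREDICT(N → α) = (FIRST(α) \ {ε}) ∪ (FOLLOW(N) if α ⇒* ε).

Relevant sets:
  FIRST(X) = { '(', ε }
  FOLLOW(Y) = { $ }
  FOLLOW(X) = { $, '(', '/' }

For Y:
  PREDICT(Y → g g X) = { 'g' }
  PREDICT(Y → g '/' X) = { 'g' }
  PREDICT(Y → X X '/') = { '(', '/' }
  PREDICT(Y → ε) = { $ }
  PREDICT(Y → '(' '(' '(') = { '(' }
For X:
  PREDICT(X → '(') = { '(' }
  PREDICT(X → ε) = { $, '(', '/' }

Conflict found: Predict set conflict for Y: { 'g' }
The grammar is NOT LL(1).

Answer: No. Predict set conflict for Y: { 'g' }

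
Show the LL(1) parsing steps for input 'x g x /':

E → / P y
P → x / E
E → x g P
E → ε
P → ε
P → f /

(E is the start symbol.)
LL(1) parsing maintains a stack (initially the start symbol over $) and the input. At each step: if the stack top is a terminal, match it against the current input token; if it is a non-terminal N, replace it with the RHS of M[N, lookahead] (the unique production whose predict set contains the lookahead).

Stack is shown with the top on the left.

Stack    Input      Action
--------------------------
E $      x g x / $  output E → x g P
x g P $  x g x / $  match 'x'
g P $    g x / $    match 'g'
P $      x / $      output P → x / E
x / E $  x / $      match 'x'
/ E $    / $        match '/'
E $      $          output E → ε
$        $          accept

The string is accepted.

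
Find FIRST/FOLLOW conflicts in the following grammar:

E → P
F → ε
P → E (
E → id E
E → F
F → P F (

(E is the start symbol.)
Nullable non-terminals: E, F.
FIRST sets used below: FIRST(P) = { '(', 'id' }, FIRST(F) = { '(', 'id', ε }

E: nullable alternative(s) E → F; FOLLOW(E) = { $, '(' }
  E → P: FIRST \ {ε} = { '(', 'id' } — overlaps FOLLOW(E) on { '(' }: CONFLICT
  E → id E: FIRST \ {ε} = { 'id' } — disjoint from FOLLOW(E)
  E → F: FIRST \ {ε} = { '(', 'id' } — this is the only nullable alternative, skip

F: nullable alternative(s) F → ε; FOLLOW(F) = { $, '(' }
  F → ε: FIRST \ {ε} = { } — this is the only nullable alternative, skip
  F → P F (: FIRST \ {ε} = { '(', 'id' } — overlaps FOLLOW(F) on { '(' }: CONFLICT

P has no nullable alternative, so no FIRST/FOLLOW check is needed there.

So the grammar has 2 FIRST/FOLLOW conflicts (marked CONFLICT above).

Answer: Yes. E → P with FOLLOW(E) on { '(' }; F → P F '(' with FOLLOW(F) on { '(' }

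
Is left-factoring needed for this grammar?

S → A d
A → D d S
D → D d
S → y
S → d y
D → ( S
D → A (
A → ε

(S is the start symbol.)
No, left-factoring is not needed

Left-factoring is needed when two productions for the same non-terminal
share a common prefix on the right-hand side.

Productions for S:
  S → A d
  S → y
  S → d y
Productions for A:
  A → D d S
  A → ε
Productions for D:
  D → D d
  D → ( S
  D → A (

No common prefixes found.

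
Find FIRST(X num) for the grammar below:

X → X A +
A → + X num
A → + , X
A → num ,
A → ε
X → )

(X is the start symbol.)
FIRST sets of the non-terminals involved (from the grammar, by fixed-point iteration):
  FIRST(X) = { ')' }

To compute FIRST(X num), process the symbols left to right:
Symbol X is a non-terminal. Add FIRST(X) \ {ε} = { ')' }
X is not nullable (ε ∉ FIRST(X)), so stop here.
FIRST(X num) = { ')' }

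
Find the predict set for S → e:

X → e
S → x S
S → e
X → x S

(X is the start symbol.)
{ 'e' }

PREDICT(S → e) = (FIRST(RHS) \ {ε}) ∪ (FOLLOW(S) if ε ∈ FIRST(RHS), i.e. RHS ⇒* ε)
FIRST(e) = { 'e' }
ε ∉ FIRST(e), so FOLLOW(S) is not added.
PREDICT(S → e) = { 'e' }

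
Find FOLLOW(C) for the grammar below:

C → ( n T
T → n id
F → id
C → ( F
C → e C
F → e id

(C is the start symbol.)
{ $ }

C is the start symbol, so $ ∈ FOLLOW(C).
In C → e C: C is at the end; this adds FOLLOW(C) to itself — nothing new

Taking the union: FOLLOW(C) = { $ }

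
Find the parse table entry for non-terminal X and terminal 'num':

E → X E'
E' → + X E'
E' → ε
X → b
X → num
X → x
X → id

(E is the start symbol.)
To find M[X, 'num'], we find productions for X where 'num' is in the predict set (PREDICT(N → α) = (FIRST(α) \ {ε}) ∪ (FOLLOW(N) if α ⇒* ε)).

X → b: PREDICT = { 'b' }
X → num: PREDICT = { 'num' }
  'num' is in predict set, so this production goes in M[X, 'num']
X → x: PREDICT = { 'x' }
X → id: PREDICT = { 'id' }

M[X, 'num'] = X → num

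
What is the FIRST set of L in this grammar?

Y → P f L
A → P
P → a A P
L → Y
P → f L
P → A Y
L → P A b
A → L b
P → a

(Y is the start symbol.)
{ 'a', 'f' }

FIRST sets of the other non-terminals involved (by the same procedure, iterated to a fixed point):
  FIRST(Y) = { 'a', 'f' }
  FIRST(P) = { 'a', 'f' }

From L → Y:
  - Y is a non-terminal: add FIRST(Y) \ {ε} = { 'a', 'f' }
    Y is not nullable, so stop
From L → P A b:
  - P is a non-terminal: add FIRST(P) \ {ε} = { 'a', 'f' }
    P is not nullable, so stop

Collecting: FIRST(L) = { 'a', 'f' }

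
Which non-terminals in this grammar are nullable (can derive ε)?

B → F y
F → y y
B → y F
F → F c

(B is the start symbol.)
There are no ε-productions, so no non-terminal can derive ε.
No non-terminals are nullable.

Answer: None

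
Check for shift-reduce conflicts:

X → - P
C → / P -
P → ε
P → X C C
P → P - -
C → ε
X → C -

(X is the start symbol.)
Yes — I0: [C → .] vs [C → . / P -]; I1: [C → .] vs [C → . / P -]; I2: [C → .] vs [C → . / P -]; I7: [C → .] vs [C → . / P -]; I8: [C → .] vs [C → . / P -]; I10: [C → / P - .] vs [P → P - . -]; I12: [X → - P .] vs [P → P . - -]

A shift-reduce conflict occurs when an LR(0) state has both:
  - a complete (reduce) item [A → α .] (dot at the end), and
  - a shift item [B → β . c γ] (dot before a terminal).

Augment with X' → X and build the canonical LR(0) collection (I0 = CLOSURE({[X' → . X]}), then GOTO on every symbol after a dot until no new states appear). It has 14 states:
  I0: { [C → . / P -], [C → .], [X → . - P], [X → . C -], [X' → . X] }  — shift, reduce
  I1: { [C → . / P -], [C → .], [P → . P - -], [P → . X C C], [P → .], [X → - . P], [X → . - P], [X → . C -] }  — shift, 2 reduces
  I2: { [C → . / P -], [C → .], [C → / . P -], [P → . P - -], [P → . X C C], [P → .], [X → . - P], [X → . C -] }  — shift, 2 reduces
  I3: { [X → C . -] }  — shift
  I4: { [X' → X .] }  — accept
  I5: { [X → C - .] }  — reduce
  I6: { [C → / P . -], [P → P . - -] }  — shift
  I7: { [C → . / P -], [C → .], [P → X . C C] }  — shift, reduce
  I8: { [C → . / P -], [C → .], [P → X C . C] }  — shift, reduce
  I9: { [P → X C C .] }  — reduce
  I10: { [C → / P - .], [P → P - . -] }  — shift, reduce
  I11: { [P → P - - .] }  — reduce
  I12: { [P → P . - -], [X → - P .] }  — shift, reduce
  I13: { [P → P - . -] }  — shift

I0 contains reduce item [C → .] and shift items [C → . / P -], [X → . - P] — shift-reduce conflict.
I1 contains reduce items [C → .], [P → .] and shift items [C → . / P -], [X → . - P] — shift-reduce conflict.
I2 contains reduce items [C → .], [P → .] and shift items [C → . / P -], [X → . - P] — shift-reduce conflict.
I7 contains reduce item [C → .] and shift item [C → . / P -] — shift-reduce conflict.
I8 contains reduce item [C → .] and shift item [C → . / P -] — shift-reduce conflict.
I10 contains reduce item [C → / P - .] and shift item [P → P - . -] — shift-reduce conflict.
I12 contains reduce item [X → - P .] and shift item [P → P . - -] — shift-reduce conflict.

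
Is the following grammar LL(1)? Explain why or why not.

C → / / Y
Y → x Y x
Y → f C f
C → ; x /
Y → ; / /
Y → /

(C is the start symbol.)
For C:
  PREDICT(C → '/' '/' Y) = { '/' }
  PREDICT(C → ';' x '/') = { ';' }
For Y:
  PREDICT(Y → x Y x) = { 'x' }
  PREDICT(Y → f C f) = { 'f' }
  PREDICT(Y → ';' '/' '/') = { ';' }
  PREDICT(Y → '/') = { '/' }

All predict sets are disjoint. The grammar IS LL(1).

Answer: Yes, the grammar is LL(1).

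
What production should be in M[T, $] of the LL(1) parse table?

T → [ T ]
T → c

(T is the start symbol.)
Empty (error entry)

To find M[T, $], we find productions for T where $ is in the predict set (PREDICT(N → α) = (FIRST(α) \ {ε}) ∪ (FOLLOW(N) if α ⇒* ε)).

T → [ T ]: PREDICT = { '[' }
T → c: PREDICT = { 'c' }

M[T, $] is empty (no production applies)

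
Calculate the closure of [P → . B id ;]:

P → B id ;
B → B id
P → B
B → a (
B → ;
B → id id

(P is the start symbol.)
{ [B → . ;], [B → . B id], [B → . a (], [B → . id id], [P → . B id ;] }

Start with: [P → . B id ;]
  [P → . B id ;] has the dot before B: add [B → . B id], [B → . a (], [B → . ;], [B → . id id]
No further items can be added.

CLOSURE = { [B → . ;], [B → . B id], [B → . a (], [B → . id id], [P → . B id ;] }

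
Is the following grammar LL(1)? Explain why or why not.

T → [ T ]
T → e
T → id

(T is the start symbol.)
Yes, the grammar is LL(1).

For T:
  PREDICT(T → '[' T ']') = { '[' }
  PREDICT(T → e) = { 'e' }
  PREDICT(T → id) = { 'id' }

All predict sets are disjoint. The grammar IS LL(1).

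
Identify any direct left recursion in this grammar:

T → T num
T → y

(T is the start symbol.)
T → T num: LEFT RECURSIVE (starts with T)
T → y: starts with y

The grammar has direct left recursion on: T.

Answer: Yes, T is left-recursive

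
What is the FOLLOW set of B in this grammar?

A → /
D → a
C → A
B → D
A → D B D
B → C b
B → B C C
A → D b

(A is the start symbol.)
{ '/', 'a' }

In A → D B D: B is followed by D, add FIRST(D) \ {ε} = { 'a' }
In B → B C C: B is followed by C C, add FIRST(C C) \ {ε} = { '/', 'a' }

Taking the union: FOLLOW(B) = { '/', 'a' }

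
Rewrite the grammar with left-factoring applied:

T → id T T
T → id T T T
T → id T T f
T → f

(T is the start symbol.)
T → id T T T'
T' → ε
T' → T
T' → f
T → f

Left-factoring transforms A → αβ₁ | αβ₂ into A → αA' and A' → β₁ | β₂
(α is the longest common prefix among the alternatives). Repeat until
no nonterminal has two alternatives with a common prefix.

Round 1: T has alternatives sharing prefix 'id T T'. Introduce T': T → id T T T'
  Add: T' → ε
  Add: T' → T
  Add: T' → f

No remaining common prefixes — done.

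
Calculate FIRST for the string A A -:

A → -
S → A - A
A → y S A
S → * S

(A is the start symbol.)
{ '-', 'y' }

FIRST sets of the non-terminals involved (from the grammar, by fixed-point iteration):
  FIRST(A) = { '-', 'y' }

To compute FIRST(A A -), process the symbols left to right:
Symbol A is a non-terminal. Add FIRST(A) \ {ε} = { '-', 'y' }
A is not nullable (ε ∉ FIRST(A)), so stop here.
FIRST(A A -) = { '-', 'y' }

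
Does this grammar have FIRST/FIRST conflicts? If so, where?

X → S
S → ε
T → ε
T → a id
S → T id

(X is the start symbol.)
A FIRST/FIRST conflict occurs when two productions N → α and N → β for the same non-terminal have FIRST(α) ∩ FIRST(β) ≠ ∅ (with ε ∈ FIRST of a nullable right-hand side, so two nullable alternatives also conflict).

FIRST sets of the non-terminals at (or reachable through a nullable prefix from) the front of some alternative:
  FIRST(T) = { 'a', ε }

Productions for S:
  S → ε: FIRST = { ε }
  S → T id: FIRST = { 'a', 'id' }
Productions for T:
  T → ε: FIRST = { ε }
  T → a id: FIRST = { 'a' }
X has only one production, so no FIRST/FIRST conflict is possible there.

All alternatives of each non-terminal have pairwise disjoint FIRST sets.

Answer: No FIRST/FIRST conflicts.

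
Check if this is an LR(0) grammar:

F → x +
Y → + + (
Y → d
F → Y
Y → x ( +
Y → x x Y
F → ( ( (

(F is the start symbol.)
Yes, the grammar is LR(0)

A grammar is LR(0) if no state in the canonical LR(0) collection has:
  - both a shift item (dot before a terminal) and a complete item (shift-reduce conflict), or
  - two or more complete items (reduce-reduce conflict; the accept item [F' → F .] counts as a complete item here).

Augment with F' → F and build the canonical LR(0) collection (I0 = CLOSURE({[F' → . F]}), then GOTO on every symbol after a dot until no new states appear). It has 17 states:
  I0: { [F → . ( ( (], [F → . Y], [F → . x +], [F' → . F], [Y → . + + (], [Y → . d], [Y → . x ( +], [Y → . x x Y] }  — shift
  I1: { [F → ( . ( (] }  — shift
  I2: { [Y → + . + (] }  — shift
  I3: { [F' → F .] }  — accept
  I4: { [F → Y .] }  — reduce
  I5: { [Y → d .] }  — reduce
  I6: { [F → x . +], [Y → x . ( +], [Y → x . x Y] }  — shift
  I7: { [Y → x ( . +] }  — shift
  I8: { [F → x + .] }  — reduce
  I9: { [Y → . + + (], [Y → . d], [Y → . x ( +], [Y → . x x Y], [Y → x x . Y] }  — shift
  I10: { [Y → x x Y .] }  — reduce
  I11: { [Y → x . ( +], [Y → x . x Y] }  — shift
  I12: { [Y → x ( + .] }  — reduce
  I13: { [Y → + + . (] }  — shift
  I14: { [Y → + + ( .] }  — reduce
  I15: { [F → ( ( . (] }  — shift
  I16: { [F → ( ( ( .] }  — reduce

Every state is either a pure shift/goto state or contains exactly one complete item and nothing to shift — no conflicts. The grammar is LR(0).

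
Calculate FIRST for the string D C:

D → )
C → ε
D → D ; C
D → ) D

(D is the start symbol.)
{ ')' }

FIRST sets of the non-terminals involved (from the grammar, by fixed-point iteration):
  FIRST(D) = { ')' }

To compute FIRST(D C), process the symbols left to right:
Symbol D is a non-terminal. Add FIRST(D) \ {ε} = { ')' }
D is not nullable (ε ∉ FIRST(D)), so stop here.
FIRST(D C) = { ')' }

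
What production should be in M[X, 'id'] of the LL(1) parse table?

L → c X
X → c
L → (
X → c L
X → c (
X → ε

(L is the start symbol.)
To find M[X, 'id'], we find productions for X where 'id' is in the predict set (PREDICT(N → α) = (FIRST(α) \ {ε}) ∪ (FOLLOW(N) if α ⇒* ε)).

Relevant sets:
  FOLLOW(X) = { $ }

X → c: PREDICT = { 'c' }
X → c L: PREDICT = { 'c' }
X → c (: PREDICT = { 'c' }
X → ε: PREDICT = { $ }

M[X, 'id'] is empty (no production applies)

Answer: Empty (error entry)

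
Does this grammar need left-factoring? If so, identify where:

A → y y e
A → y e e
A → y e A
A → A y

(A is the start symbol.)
Left-factoring is needed when two productions for the same non-terminal
share a common prefix on the right-hand side.

Productions for A:
  A → y y e
  A → y e e
  A → y e A
  A → A y

Found common prefix 'y' in productions for A

Answer: Yes, A has productions with common prefix 'y'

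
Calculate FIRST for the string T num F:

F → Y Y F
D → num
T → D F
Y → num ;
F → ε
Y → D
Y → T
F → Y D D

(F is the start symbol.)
FIRST sets of the non-terminals involved (from the grammar, by fixed-point iteration):
  FIRST(T) = { 'num' }

To compute FIRST(T num F), process the symbols left to right:
Symbol T is a non-terminal. Add FIRST(T) \ {ε} = { 'num' }
T is not nullable (ε ∉ FIRST(T)), so stop here.
FIRST(T num F) = { 'num' }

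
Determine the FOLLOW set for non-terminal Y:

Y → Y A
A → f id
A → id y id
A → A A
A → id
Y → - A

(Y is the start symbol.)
{ $, 'f', 'id' }

To compute FOLLOW(Y), find every occurrence of Y on a right-hand side N → α Y β: add FIRST(β) \ {ε}, and if β is empty or nullable also add FOLLOW(N). Iterate to a fixed point.

Y is the start symbol, so $ ∈ FOLLOW(Y).
In Y → Y A: Y is followed by A, add FIRST(A) \ {ε} = { 'f', 'id' }

Taking the union: FOLLOW(Y) = { $, 'f', 'id' }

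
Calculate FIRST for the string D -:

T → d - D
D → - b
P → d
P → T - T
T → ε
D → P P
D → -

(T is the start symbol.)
{ '-', 'd' }

FIRST sets of the non-terminals involved (from the grammar, by fixed-point iteration):
  FIRST(D) = { '-', 'd' }

To compute FIRST(D -), process the symbols left to right:
Symbol D is a non-terminal. Add FIRST(D) \ {ε} = { '-', 'd' }
D is not nullable (ε ∉ FIRST(D)), so stop here.
FIRST(D -) = { '-', 'd' }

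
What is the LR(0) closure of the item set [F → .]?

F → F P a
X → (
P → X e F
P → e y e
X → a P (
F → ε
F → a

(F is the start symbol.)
{ [F → .] }

To compute CLOSURE, for each item [A → α.Bβ] where B is a non-terminal, add [B → .γ] for all productions B → γ; repeat for the newly added items until nothing changes.

Start with: [F → .]
The dot is at the end, so nothing is added.

CLOSURE = { [F → .] }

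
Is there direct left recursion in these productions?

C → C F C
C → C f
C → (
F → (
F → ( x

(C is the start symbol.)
Direct left recursion occurs when N → N α for some non-terminal N (the right-hand side begins with the left-hand side itself).

C → C F C: LEFT RECURSIVE (starts with C)
C → C f: LEFT RECURSIVE (starts with C)
C → (: starts with '('
F → (: starts with '('
F → ( x: starts with '('

The grammar has direct left recursion on: C.

Answer: Yes, C is left-recursive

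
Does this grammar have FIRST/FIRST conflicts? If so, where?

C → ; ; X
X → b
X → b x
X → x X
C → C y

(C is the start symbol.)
FIRST sets of the non-terminals at (or reachable through a nullable prefix from) the front of some alternative:
  FIRST(C) = { ';' }

Productions for C:
  C → ; ; X: FIRST = { ';' }
  C → C y: FIRST = { ';' }
Productions for X:
  X → b: FIRST = { 'b' }
  X → b x: FIRST = { 'b' }
  X → x X: FIRST = { 'x' }

Conflict for C: C → ; ; X and C → C y
  Overlap: { ';' }
Conflict for X: X → b and X → b x
  Overlap: { 'b' }

Answer: Yes. C → ';' ';' X / C → C y on { ';' }; X → b / X → b x on { 'b' }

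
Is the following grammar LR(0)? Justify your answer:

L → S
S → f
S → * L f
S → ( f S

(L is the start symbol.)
A grammar is LR(0) if no state in the canonical LR(0) collection has:
  - both a shift item (dot before a terminal) and a complete item (shift-reduce conflict), or
  - two or more complete items (reduce-reduce conflict; the accept item [L' → L .] counts as a complete item here).

Augment with L' → L and build the canonical LR(0) collection (I0 = CLOSURE({[L' → . L]}), then GOTO on every symbol after a dot until no new states appear). It has 10 states:
  I0: { [L → . S], [L' → . L], [S → . ( f S], [S → . * L f], [S → . f] }  — shift
  I1: { [S → ( . f S] }  — shift
  I2: { [L → . S], [S → * . L f], [S → . ( f S], [S → . * L f], [S → . f] }  — shift
  I3: { [L' → L .] }  — accept
  I4: { [L → S .] }  — reduce
  I5: { [S → f .] }  — reduce
  I6: { [S → * L . f] }  — shift
  I7: { [S → * L f .] }  — reduce
  I8: { [S → ( f . S], [S → . ( f S], [S → . * L f], [S → . f] }  — shift
  I9: { [S → ( f S .] }  — reduce

Every state is either a pure shift/goto state or contains exactly one complete item and nothing to shift — no conflicts. The grammar is LR(0).

Answer: Yes, the grammar is LR(0)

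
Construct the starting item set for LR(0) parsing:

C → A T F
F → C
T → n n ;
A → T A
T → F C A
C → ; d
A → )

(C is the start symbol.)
First, augment the grammar with C' → C
I₀ = CLOSURE({ [C' → . C] }):
  [C' → . C] has the dot before C: add [C → . A T F], [C → . ; d]
  [C → . A T F] has the dot before A: add [A → . T A], [A → . )]
  [A → . T A] has the dot before T: add [T → . n n ;], [T → . F C A]
  [T → . F C A] has the dot before F: add [F → . C]
No further items can be added.

I₀ = { [A → . )], [A → . T A], [C → . ; d], [C → . A T F], [C' → . C], [F → . C], [T → . F C A], [T → . n n ;] }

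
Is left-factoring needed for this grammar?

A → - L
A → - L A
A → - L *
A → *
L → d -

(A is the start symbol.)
Yes, A has productions with common prefix '- L'

Left-factoring is needed when two productions for the same non-terminal
share a common prefix on the right-hand side.

Productions for A:
  A → - L
  A → - L A
  A → - L *
  A → *

Found common prefix '- L' in productions for A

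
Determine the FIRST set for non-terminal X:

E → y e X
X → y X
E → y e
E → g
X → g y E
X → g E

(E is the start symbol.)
{ 'g', 'y' }

From X → y X:
  - y is a terminal: add 'y' and stop
From X → g y E:
  - g is a terminal: add 'g' and stop
From X → g E:
  - g is a terminal: add 'g' and stop

Collecting: FIRST(X) = { 'g', 'y' }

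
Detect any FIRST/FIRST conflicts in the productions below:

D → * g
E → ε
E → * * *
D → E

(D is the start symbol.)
Yes. D → '*' g / D → E on { '*' }

FIRST sets of the non-terminals at (or reachable through a nullable prefix from) the front of some alternative:
  FIRST(E) = { '*', ε }

Productions for D:
  D → * g: FIRST = { '*' }
  D → E: FIRST = { '*', ε }
Productions for E:
  E → ε: FIRST = { ε }
  E → * * *: FIRST = { '*' }

Conflict for D: D → * g and D → E
  Overlap: { '*' }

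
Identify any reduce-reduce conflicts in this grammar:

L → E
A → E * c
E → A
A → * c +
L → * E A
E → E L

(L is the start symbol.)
Yes — I11: [E → A .] vs [L → * E A .]

Augment with L' → L and build the canonical LR(0) collection (I0 = CLOSURE({[L' → . L]}), then GOTO on every symbol after a dot until no new states appear). It has 13 states:
  I0: { [A → . * c +], [A → . E * c], [E → . A], [E → . E L], [L → . * E A], [L → . E], [L' → . L] }  — shift
  I1: { [A → * . c +], [A → . * c +], [A → . E * c], [E → . A], [E → . E L], [L → * . E A] }  — shift
  I2: { [E → A .] }  — reduce
  I3: { [A → . * c +], [A → . E * c], [A → E . * c], [E → . A], [E → . E L], [E → E . L], [L → . * E A], [L → . E], [L → E .] }  — shift, reduce
  I4: { [L' → L .] }  — accept
  I5: { [A → * . c +], [A → . * c +], [A → . E * c], [A → E * . c], [E → . A], [E → . E L], [L → * . E A] }  — shift
  I6: { [E → E L .] }  — reduce
  I7: { [A → * . c +] }  — shift
  I8: { [A → . * c +], [A → . E * c], [A → E . * c], [E → . A], [E → . E L], [E → E . L], [L → * E . A], [L → . * E A], [L → . E] }  — shift
  I9: { [A → * c . +], [A → E * c .] }  — shift, reduce
  I10: { [A → * c + .] }  — reduce
  I11: { [E → A .], [L → * E A .] }  — 2 reduces
  I12: { [A → * c . +] }  — shift

I11 contains complete items [E → A .], [L → * E A .] — reduce-reduce conflict.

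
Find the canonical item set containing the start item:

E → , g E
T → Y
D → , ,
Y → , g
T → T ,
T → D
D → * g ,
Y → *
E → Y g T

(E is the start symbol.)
First, augment the grammar with E' → E
I₀ = CLOSURE({ [E' → . E] }):
  [E' → . E] has the dot before E: add [E → . , g E], [E → . Y g T]
  [E → . Y g T] has the dot before Y: add [Y → . , g], [Y → . *]
No further items can be added.

I₀ = { [E → . , g E], [E → . Y g T], [E' → . E], [Y → . *], [Y → . , g] }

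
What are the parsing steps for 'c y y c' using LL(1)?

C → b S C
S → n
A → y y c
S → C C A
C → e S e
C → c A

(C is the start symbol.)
Stack is shown with the top on the left.

Stack    Input      Action
--------------------------
C $      c y y c $  output C → c A
c A $    c y y c $  match 'c'
A $      y y c $    output A → y y c
y y c $  y y c $    match 'y'
y c $    y c $      match 'y'
c $      c $        match 'c'
$        $          accept

The string is accepted.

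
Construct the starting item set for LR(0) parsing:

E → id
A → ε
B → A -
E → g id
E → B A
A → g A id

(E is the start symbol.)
{ [A → . g A id], [A → .], [B → . A -], [E → . B A], [E → . g id], [E → . id], [E' → . E] }

First, augment the grammar with E' → E
I₀ = CLOSURE({ [E' → . E] }):
  [E' → . E] has the dot before E: add [E → . id], [E → . g id], [E → . B A]
  [E → . B A] has the dot before B: add [B → . A -]
  [B → . A -] has the dot before A: add [A → .], [A → . g A id]
No further items can be added.

I₀ = { [A → . g A id], [A → .], [B → . A -], [E → . B A], [E → . g id], [E → . id], [E' → . E] }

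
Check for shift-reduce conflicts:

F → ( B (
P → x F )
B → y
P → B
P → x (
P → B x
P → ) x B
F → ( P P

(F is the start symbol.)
Yes — I4: [P → B .] vs [F → ( B . (]; I8: [P → x ( .] vs [B → . y]; I11: [P → B .] vs [P → B . x]

A shift-reduce conflict occurs when an LR(0) state has both:
  - a complete (reduce) item [A → α .] (dot at the end), and
  - a shift item [B → β . c γ] (dot before a terminal).

Augment with F' → F and build the canonical LR(0) collection (I0 = CLOSURE({[F' → . F]}), then GOTO on every symbol after a dot until no new states appear). It has 17 states:
  I0: { [F → . ( B (], [F → . ( P P], [F' → . F] }  — shift
  I1: { [B → . y], [F → ( . B (], [F → ( . P P], [P → . ) x B], [P → . B x], [P → . B], [P → . x (], [P → . x F )] }  — shift
  I2: { [F' → F .] }  — accept
  I3: { [P → ) . x B] }  — shift
  I4: { [F → ( B . (], [P → B . x], [P → B .] }  — shift, reduce
  I5: { [B → . y], [F → ( P . P], [P → . ) x B], [P → . B x], [P → . B], [P → . x (], [P → . x F )] }  — shift
  I6: { [F → . ( B (], [F → . ( P P], [P → x . (], [P → x . F )] }  — shift
  I7: { [B → y .] }  — reduce
  I8: { [B → . y], [F → ( . B (], [F → ( . P P], [P → . ) x B], [P → . B x], [P → . B], [P → . x (], [P → . x F )], [P → x ( .] }  — shift, reduce
  I9: { [P → x F . )] }  — shift
  I10: { [P → x F ) .] }  — reduce
  I11: { [P → B . x], [P → B .] }  — shift, reduce
  I12: { [F → ( P P .] }  — reduce
  I13: { [P → B x .] }  — reduce
  I14: { [F → ( B ( .] }  — reduce
  I15: { [B → . y], [P → ) x . B] }  — shift
  I16: { [P → ) x B .] }  — reduce

I4 contains reduce item [P → B .] and shift items [F → ( B . (], [P → B . x] — shift-reduce conflict.
I8 contains reduce item [P → x ( .] and shift items [B → . y], [P → . ) x B], [P → . x (], [P → . x F )] — shift-reduce conflict.
I11 contains reduce item [P → B .] and shift item [P → B . x] — shift-reduce conflict.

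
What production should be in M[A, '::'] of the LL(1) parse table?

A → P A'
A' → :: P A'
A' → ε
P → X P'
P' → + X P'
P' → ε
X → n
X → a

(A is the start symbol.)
To find M[A, '::'], we find productions for A where '::' is in the predict set (PREDICT(N → α) = (FIRST(α) \ {ε}) ∪ (FOLLOW(N) if α ⇒* ε)).

Relevant sets:
  FIRST(P) = { 'a', 'n' }

A → P A': PREDICT = { 'a', 'n' }

M[A, '::'] is empty (no production applies)

Answer: Empty (error entry)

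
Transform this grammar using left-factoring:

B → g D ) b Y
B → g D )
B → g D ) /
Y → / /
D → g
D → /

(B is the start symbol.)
B → g D ) B'
B' → b Y
B' → ε
B' → /
Y → / /
D → g
D → /

Left-factoring transforms A → αβ₁ | αβ₂ into A → αA' and A' → β₁ | β₂
(α is the longest common prefix among the alternatives). Repeat until
no nonterminal has two alternatives with a common prefix.

Round 1: B has alternatives sharing prefix 'g D )'. Introduce B': B → g D ) B'
  Add: B' → b Y
  Add: B' → ε
  Add: B' → /

No remaining common prefixes — done.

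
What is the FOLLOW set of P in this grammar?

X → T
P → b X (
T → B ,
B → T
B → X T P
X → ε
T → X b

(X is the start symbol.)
To compute FOLLOW(P), find every occurrence of P on a right-hand side N → α P β: add FIRST(β) \ {ε}, and if β is empty or nullable also add FOLLOW(N). Iterate to a fixed point.

In B → X T P: P is at the end, add FOLLOW(B)

The FOLLOW sets referred to above (computed the same way, to a fixed point):
  FOLLOW(B) = { ',' }

Taking the union: FOLLOW(P) = { ',' }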